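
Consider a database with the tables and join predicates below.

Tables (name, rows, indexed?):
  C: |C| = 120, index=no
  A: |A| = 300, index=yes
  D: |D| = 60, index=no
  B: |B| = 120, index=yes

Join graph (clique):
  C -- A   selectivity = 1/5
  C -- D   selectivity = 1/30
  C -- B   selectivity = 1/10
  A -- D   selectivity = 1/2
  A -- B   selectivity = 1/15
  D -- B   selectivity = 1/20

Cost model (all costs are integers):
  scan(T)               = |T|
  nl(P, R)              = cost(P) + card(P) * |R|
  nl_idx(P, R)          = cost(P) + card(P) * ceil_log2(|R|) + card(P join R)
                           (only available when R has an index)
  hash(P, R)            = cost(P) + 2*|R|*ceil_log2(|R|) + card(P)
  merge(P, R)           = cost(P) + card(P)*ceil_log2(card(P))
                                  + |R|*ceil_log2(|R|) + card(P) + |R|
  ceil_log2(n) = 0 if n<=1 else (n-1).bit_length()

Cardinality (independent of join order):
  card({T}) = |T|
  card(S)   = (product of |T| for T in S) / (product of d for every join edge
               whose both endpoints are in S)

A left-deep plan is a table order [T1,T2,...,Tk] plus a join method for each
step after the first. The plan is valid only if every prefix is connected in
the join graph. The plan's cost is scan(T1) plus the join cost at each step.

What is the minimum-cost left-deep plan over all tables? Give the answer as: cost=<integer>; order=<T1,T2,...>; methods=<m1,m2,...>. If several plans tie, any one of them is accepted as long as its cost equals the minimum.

cost=4368; order=C,D,B,A; methods=hash,nl_idx,nl_idx

Selinger DP (subsets sized 1..n):
  {C}: scan cost=120, card=120
  {A}: scan cost=300, card=300
  {D}: scan cost=60, card=60
  {B}: scan cost=120, card=120
  {AC}: card=7200; try (C,hash)→2280, (A,merge)→4080, (C,merge)→4260, (A,hash)→5640, (A,nl_idx)→8400, (A,nl)→36120 …(+1); best=2280 via (C,hash)
  {CD}: card=240; try (D,hash)→960, (C,merge)→1440, (D,merge)→1500, (C,hash)→1800, (C,nl)→7260, (D,nl)→7320; best=960 via (D,hash)
  {BC}: card=1440; try (C,hash)→1920, (B,hash)→1920, (C,merge)→2040, (B,merge)→2040, (B,nl_idx)→2400, (C,nl)→14520 …(+1); best=1920 via (C,hash)
  {AD}: card=9000; try (D,hash)→1320, (A,merge)→3480, (D,merge)→3720, (A,hash)→5520, (A,nl_idx)→9600, (A,nl)→18060 …(+1); best=1320 via (D,hash)
  {AB}: card=2400; try (B,hash)→2280, (A,nl_idx)→3600, (A,merge)→4080, (B,merge)→4260, (B,nl_idx)→4800, (A,hash)→5640 …(+2); best=2280 via (B,hash)
  {BD}: card=360; try (B,nl_idx)→840, (D,hash)→960, (B,merge)→1440, (D,merge)→1500, (B,hash)→1800, (B,nl)→7260 …(+1); best=840 via (B,nl_idx)
  {ACD}: card=7200; try (A,merge)→6120, (A,hash)→6600, (D,hash)→10200, (A,nl_idx)→10320, (C,hash)→12000, (A,nl)→72960 …(+4); best=6120 via (A,merge)
  {ABC}: card=5760; try (C,hash)→6360, (A,hash)→8760, (B,hash)→11160, (A,nl_idx)→20640, (A,merge)→22200, (C,merge)→34440 …(+5); best=6360 via (C,hash)
  {BCD}: card=144; try (B,nl_idx)→2784, (C,hash)→2880, (B,hash)→2880, (D,hash)→4080, (B,merge)→4080, (C,merge)→5400 …(+4); best=2784 via (B,nl_idx)
  {ABD}: card=3600; try (D,hash)→5400, (A,hash)→6600, (A,merge)→7440, (A,nl_idx)→7680, (B,hash)→12000, (D,merge)→33900 …(+5); best=5400 via (D,hash)
  {ABCD}: card=288; try (A,nl_idx)→4368, (A,merge)→7080, (A,hash)→8328, (C,hash)→10680, (D,hash)→12840, (B,hash)→15000 …(+8); best=4368 via (A,nl_idx)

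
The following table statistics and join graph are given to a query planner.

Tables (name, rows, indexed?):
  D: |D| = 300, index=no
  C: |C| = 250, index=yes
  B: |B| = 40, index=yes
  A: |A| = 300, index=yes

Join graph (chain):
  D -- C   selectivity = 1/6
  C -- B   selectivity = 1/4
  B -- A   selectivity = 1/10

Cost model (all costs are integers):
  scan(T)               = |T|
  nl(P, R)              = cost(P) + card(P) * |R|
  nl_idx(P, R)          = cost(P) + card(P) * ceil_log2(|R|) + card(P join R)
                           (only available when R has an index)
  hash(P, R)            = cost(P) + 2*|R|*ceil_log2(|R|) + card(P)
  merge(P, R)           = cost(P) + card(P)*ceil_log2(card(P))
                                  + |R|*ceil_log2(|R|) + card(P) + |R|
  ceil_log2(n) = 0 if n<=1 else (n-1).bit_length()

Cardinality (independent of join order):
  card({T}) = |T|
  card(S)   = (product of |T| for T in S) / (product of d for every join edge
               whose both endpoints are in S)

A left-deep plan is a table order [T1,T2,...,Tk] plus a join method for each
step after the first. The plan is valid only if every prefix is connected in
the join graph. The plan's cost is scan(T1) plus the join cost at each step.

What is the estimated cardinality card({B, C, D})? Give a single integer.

125000

Tables in S: B(40), C(250), D(300)
Edges inside S: D-C(d=6), C-B(d=4)
numerator = 40 * 250 * 300 = 3000000
denominator = 6 * 4 = 24
card(S) = 3000000 / 24 = 125000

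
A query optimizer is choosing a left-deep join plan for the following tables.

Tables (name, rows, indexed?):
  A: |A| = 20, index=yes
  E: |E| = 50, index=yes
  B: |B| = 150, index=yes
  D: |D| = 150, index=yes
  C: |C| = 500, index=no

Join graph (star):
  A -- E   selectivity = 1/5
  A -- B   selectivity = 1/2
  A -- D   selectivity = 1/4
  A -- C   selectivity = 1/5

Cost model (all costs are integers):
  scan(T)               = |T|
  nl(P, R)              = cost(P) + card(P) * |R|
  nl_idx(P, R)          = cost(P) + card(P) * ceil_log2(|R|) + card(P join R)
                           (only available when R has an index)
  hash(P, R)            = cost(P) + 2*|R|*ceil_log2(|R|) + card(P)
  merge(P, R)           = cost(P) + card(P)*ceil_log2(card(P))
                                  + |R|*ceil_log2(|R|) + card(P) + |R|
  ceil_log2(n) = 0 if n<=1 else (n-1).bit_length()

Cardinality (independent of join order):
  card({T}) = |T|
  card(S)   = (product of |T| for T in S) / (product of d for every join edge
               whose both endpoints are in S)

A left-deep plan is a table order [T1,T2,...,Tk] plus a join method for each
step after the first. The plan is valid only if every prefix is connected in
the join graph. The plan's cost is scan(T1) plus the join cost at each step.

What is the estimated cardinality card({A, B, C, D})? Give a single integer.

5625000

Tables in S: A(20), B(150), C(500), D(150)
Edges inside S: A-B(d=2), A-D(d=4), A-C(d=5)
numerator = 20 * 150 * 500 * 150 = 225000000
denominator = 2 * 4 * 5 = 40
card(S) = 225000000 / 40 = 5625000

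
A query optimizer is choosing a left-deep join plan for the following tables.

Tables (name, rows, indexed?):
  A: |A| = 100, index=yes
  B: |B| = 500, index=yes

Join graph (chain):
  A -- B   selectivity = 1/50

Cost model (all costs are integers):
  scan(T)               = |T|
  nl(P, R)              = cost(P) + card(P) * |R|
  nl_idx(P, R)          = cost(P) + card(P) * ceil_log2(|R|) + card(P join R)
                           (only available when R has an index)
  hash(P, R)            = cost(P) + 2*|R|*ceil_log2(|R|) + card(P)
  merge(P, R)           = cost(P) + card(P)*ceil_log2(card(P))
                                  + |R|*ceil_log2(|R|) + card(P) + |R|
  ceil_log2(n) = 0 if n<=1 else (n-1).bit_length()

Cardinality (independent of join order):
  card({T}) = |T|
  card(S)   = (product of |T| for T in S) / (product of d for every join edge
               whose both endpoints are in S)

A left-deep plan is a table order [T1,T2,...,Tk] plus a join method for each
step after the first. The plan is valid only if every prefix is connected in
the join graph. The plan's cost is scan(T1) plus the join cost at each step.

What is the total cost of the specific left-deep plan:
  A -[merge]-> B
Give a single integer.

5900

step 1: scan A: cost=100, card=100
step 2: join B via merge
    card(P join B) = 100*500/(50) = 1000
    cost = 100 + 100*7 + 500*9 + 100 + 500 = 5900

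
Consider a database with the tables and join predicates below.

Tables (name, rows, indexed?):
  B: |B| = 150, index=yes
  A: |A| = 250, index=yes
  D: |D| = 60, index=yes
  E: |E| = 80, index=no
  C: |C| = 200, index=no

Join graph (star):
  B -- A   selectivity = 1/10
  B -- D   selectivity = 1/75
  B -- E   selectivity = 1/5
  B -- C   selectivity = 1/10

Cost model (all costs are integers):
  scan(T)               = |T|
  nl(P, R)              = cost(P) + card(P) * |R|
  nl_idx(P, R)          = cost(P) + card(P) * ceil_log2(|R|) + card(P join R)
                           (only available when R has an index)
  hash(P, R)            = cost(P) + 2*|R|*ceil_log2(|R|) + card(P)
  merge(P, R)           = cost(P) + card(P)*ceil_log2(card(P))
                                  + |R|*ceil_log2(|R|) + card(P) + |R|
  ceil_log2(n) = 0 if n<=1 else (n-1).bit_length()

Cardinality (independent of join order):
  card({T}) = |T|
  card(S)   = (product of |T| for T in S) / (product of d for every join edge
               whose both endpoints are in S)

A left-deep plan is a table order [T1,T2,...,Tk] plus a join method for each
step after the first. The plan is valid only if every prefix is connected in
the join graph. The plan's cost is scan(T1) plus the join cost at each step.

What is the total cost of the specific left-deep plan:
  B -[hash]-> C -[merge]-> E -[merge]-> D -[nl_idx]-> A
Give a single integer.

step 1: scan B: cost=150, card=150
step 2: join C via hash
    card(P join C) = 150*200/(10) = 3000
    cost = 150 + 2*200*8 + 150 = 3500
step 3: join E via merge
    card(P join E) = 3000*80/(5) = 48000
    cost = 3500 + 3000*12 + 80*7 + 3000 + 80 = 43140
step 4: join D via merge
    card(P join D) = 48000*60/(75) = 38400
    cost = 43140 + 48000*16 + 60*6 + 48000 + 60 = 859560
step 5: join A via nl_idx
    card(P join A) = 38400*250/(10) = 960000
    cost = 859560 + 38400*8 + 960000 = 2126760

2126760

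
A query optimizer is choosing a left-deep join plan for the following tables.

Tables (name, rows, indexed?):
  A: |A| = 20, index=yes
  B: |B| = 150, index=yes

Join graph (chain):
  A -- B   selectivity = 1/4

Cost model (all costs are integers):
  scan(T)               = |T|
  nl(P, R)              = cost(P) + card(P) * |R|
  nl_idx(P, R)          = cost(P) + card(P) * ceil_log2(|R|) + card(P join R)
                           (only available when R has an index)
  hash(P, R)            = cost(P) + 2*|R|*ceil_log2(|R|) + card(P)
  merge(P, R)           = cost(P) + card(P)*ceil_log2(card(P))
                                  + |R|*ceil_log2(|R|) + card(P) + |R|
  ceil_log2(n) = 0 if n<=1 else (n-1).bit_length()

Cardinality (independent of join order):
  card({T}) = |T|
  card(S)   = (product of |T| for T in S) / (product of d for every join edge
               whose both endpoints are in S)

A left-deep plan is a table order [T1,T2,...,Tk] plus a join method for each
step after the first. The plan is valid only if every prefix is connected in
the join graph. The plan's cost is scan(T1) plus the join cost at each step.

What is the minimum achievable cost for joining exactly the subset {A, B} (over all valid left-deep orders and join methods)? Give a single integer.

500

Selinger DP over subsets of {A,B}:
  {A}: scan cost=20, card=20
  {B}: scan cost=150, card=150
  {AB}: card=750; try (A,hash)→500, (B,nl_idx)→930, (B,merge)→1490, (A,merge)→1620, (A,nl_idx)→1650, (B,hash)→2440 …(+2); best=500 via (A,hash)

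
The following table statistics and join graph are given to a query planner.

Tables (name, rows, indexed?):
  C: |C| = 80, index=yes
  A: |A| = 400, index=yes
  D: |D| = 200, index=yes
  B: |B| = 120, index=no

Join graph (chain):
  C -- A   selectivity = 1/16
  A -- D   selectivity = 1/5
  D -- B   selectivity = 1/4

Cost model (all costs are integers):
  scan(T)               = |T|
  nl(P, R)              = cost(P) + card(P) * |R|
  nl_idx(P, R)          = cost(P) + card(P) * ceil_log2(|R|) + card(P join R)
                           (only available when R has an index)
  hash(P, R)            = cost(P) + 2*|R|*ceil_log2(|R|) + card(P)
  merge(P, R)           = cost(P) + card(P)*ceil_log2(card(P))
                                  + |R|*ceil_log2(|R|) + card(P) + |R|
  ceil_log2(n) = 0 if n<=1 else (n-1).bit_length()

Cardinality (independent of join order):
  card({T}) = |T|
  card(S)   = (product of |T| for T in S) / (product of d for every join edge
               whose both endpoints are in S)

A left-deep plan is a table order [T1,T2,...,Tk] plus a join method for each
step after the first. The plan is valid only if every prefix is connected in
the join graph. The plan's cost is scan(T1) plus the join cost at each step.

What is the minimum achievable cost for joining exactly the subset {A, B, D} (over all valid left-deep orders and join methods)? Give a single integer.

15280

Selinger DP over subsets of {A,B,D}:
  {A}: scan cost=400, card=400
  {D}: scan cost=200, card=200
  {B}: scan cost=120, card=120
  {AD}: card=16000; try (D,hash)→4000, (A,merge)→6000, (D,merge)→6200, (A,hash)→7600, (A,nl_idx)→18000, (D,nl_idx)→19600 …(+2); best=4000 via (D,hash)
  {BD}: card=6000; try (B,hash)→2080, (D,merge)→2880, (B,merge)→2960, (D,hash)→3440, (D,nl_idx)→7080, (D,nl)→24120 …(+1); best=2080 via (B,hash)
  {ABD}: card=480000; try (A,hash)→15280, (B,hash)→21680, (A,merge)→90080, (B,merge)→244960, (A,nl_idx)→536080, (B,nl)→1924000 …(+1); best=15280 via (A,hash)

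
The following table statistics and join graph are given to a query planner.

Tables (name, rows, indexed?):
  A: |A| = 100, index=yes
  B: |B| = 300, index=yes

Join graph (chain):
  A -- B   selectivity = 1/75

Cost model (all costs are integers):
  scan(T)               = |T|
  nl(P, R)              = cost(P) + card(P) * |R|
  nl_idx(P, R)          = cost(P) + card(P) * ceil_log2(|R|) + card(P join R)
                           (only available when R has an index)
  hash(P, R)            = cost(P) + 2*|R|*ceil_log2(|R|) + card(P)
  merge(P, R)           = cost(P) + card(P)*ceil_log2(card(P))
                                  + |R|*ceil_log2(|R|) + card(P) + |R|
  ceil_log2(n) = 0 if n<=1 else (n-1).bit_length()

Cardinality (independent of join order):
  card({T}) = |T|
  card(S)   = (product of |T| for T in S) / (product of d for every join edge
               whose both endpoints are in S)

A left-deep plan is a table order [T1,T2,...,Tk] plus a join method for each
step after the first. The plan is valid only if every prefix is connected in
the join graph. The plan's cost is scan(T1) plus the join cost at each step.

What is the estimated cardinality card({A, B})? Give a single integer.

Tables in S: A(100), B(300)
Edges inside S: A-B(d=75)
numerator = 100 * 300 = 30000
denominator = 75 = 75
card(S) = 30000 / 75 = 400

400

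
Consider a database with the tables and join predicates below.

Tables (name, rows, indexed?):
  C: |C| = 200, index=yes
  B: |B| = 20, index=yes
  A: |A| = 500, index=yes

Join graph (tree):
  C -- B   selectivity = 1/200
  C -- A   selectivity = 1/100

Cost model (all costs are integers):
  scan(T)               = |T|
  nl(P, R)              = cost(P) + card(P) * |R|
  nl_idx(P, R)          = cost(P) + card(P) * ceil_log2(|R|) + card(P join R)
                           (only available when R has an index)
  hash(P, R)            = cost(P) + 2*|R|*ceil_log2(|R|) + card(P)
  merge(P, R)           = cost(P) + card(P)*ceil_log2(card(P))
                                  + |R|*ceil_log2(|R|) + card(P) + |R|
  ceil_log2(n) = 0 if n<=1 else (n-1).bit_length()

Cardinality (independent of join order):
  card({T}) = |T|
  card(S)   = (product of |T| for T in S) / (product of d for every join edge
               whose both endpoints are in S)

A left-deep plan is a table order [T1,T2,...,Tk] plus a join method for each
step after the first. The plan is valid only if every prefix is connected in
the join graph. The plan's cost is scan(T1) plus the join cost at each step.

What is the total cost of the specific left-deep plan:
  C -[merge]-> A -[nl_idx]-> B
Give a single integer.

12100

step 1: scan C: cost=200, card=200
step 2: join A via merge
    card(P join A) = 200*500/(100) = 1000
    cost = 200 + 200*8 + 500*9 + 200 + 500 = 7000
step 3: join B via nl_idx
    card(P join B) = 1000*20/(200) = 100
    cost = 7000 + 1000*5 + 100 = 12100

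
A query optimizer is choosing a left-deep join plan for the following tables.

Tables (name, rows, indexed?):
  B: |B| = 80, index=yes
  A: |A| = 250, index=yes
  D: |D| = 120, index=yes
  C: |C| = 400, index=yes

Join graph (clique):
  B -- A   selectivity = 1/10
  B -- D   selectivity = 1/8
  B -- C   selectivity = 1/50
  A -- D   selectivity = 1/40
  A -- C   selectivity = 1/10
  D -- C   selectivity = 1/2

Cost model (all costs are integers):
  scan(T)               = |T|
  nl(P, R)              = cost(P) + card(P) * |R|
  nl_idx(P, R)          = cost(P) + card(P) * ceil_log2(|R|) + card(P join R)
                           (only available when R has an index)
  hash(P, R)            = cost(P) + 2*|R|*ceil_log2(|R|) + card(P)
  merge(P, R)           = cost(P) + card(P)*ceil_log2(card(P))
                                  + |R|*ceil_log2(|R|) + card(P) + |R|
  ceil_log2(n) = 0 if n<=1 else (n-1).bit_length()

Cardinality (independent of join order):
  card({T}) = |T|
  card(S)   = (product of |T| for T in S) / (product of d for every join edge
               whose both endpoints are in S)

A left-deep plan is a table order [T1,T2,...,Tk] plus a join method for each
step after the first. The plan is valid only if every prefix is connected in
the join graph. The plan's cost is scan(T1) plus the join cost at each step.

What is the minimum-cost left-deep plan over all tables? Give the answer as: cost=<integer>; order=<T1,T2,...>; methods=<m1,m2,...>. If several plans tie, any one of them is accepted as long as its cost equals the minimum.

cost=9360; order=B,C,A,D; methods=nl_idx,hash,hash

Selinger DP (subsets sized 1..n):
  {B}: scan cost=80, card=80
  {A}: scan cost=250, card=250
  {D}: scan cost=120, card=120
  {C}: scan cost=400, card=400
  {AB}: card=2000; try (B,hash)→1620, (A,nl_idx)→2720, (A,merge)→2970, (B,merge)→3140, (B,nl_idx)→4000, (A,hash)→4160 …(+2); best=1620 via (B,hash)
  {BD}: card=1200; try (B,hash)→1360, (D,merge)→1680, (B,merge)→1720, (D,hash)→1840, (D,nl_idx)→1840, (B,nl_idx)→2160 …(+2); best=1360 via (B,hash)
  {BC}: card=640; try (C,nl_idx)→1440, (B,hash)→1920, (B,nl_idx)→3840, (C,merge)→4720, (B,merge)→5040, (C,hash)→7360 …(+2); best=1440 via (C,nl_idx)
  {AD}: card=750; try (A,nl_idx)→1830, (D,hash)→2180, (D,nl_idx)→2750, (A,merge)→3330, (D,merge)→3460, (A,hash)→4240 …(+2); best=1830 via (A,nl_idx)
  {AC}: card=10000; try (A,hash)→4800, (C,merge)→6500, (A,merge)→6650, (C,hash)→7700, (C,nl_idx)→12500, (A,nl_idx)→13600 …(+2); best=4800 via (A,hash)
  {CD}: card=24000; try (D,hash)→2480, (C,merge)→5080, (D,merge)→5360, (C,hash)→7440, (C,nl_idx)→25200, (D,nl_idx)→27200 …(+2); best=2480 via (D,hash)
  {ABD}: card=750; try (B,hash)→3700, (D,hash)→5300, (A,hash)→6560, (B,nl_idx)→7830, (B,merge)→10720, (A,nl_idx)→11710 …(+6); best=3700 via (B,hash)
  {ABC}: card=1600; try (A,hash)→6080, (A,nl_idx)→8160, (A,merge)→10730, (C,hash)→10820, (B,hash)→15920, (C,nl_idx)→21220 …(+6); best=6080 via (A,hash)
  {BCD}: card=4800; try (D,hash)→3760, (D,merge)→9440, (C,hash)→9760, (D,nl_idx)→10720, (C,nl_idx)→16960, (C,merge)→19760 …(+6); best=3760 via (D,hash)
  {ACD}: card=15000; try (C,hash)→9780, (C,merge)→14080, (D,hash)→16480, (C,nl_idx)→23580, (A,hash)→30480, (D,nl_idx)→89800 …(+6); best=9780 via (C,hash)
  {ABCD}: card=300; try (D,hash)→9360, (C,nl_idx)→10750, (C,hash)→11650, (A,hash)→12560, (C,merge)→15950, (D,nl_idx)→17580 …(+10); best=9360 via (D,hash)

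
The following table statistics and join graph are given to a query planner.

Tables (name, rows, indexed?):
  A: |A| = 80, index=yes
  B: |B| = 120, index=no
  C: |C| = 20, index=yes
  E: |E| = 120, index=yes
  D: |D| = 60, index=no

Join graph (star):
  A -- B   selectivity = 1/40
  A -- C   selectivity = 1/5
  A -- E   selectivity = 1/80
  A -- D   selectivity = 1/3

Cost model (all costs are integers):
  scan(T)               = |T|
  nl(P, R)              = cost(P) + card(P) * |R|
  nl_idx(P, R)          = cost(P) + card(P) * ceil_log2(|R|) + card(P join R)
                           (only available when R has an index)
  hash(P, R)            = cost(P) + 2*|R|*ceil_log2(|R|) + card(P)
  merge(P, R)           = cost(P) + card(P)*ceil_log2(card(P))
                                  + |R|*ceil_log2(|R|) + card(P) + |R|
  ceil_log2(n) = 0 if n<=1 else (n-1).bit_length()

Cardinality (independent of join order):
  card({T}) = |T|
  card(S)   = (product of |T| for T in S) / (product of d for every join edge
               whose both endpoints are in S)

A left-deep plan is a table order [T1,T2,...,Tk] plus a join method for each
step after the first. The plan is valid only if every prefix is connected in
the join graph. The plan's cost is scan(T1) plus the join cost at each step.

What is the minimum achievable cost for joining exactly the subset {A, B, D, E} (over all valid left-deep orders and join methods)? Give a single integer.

3640

Selinger DP over subsets of {A,B,D,E}:
  {A}: scan cost=80, card=80
  {B}: scan cost=120, card=120
  {E}: scan cost=120, card=120
  {D}: scan cost=60, card=60
  {AB}: card=240; try (A,nl_idx)→1200, (A,hash)→1360, (B,merge)→1680, (A,merge)→1720, (B,hash)→1840, (B,nl)→9680 …(+1); best=1200 via (A,nl_idx)
  {AE}: card=120; try (E,nl_idx)→760, (A,nl_idx)→1080, (A,hash)→1360, (E,merge)→1680, (A,merge)→1720, (E,hash)→1840 …(+2); best=760 via (E,nl_idx)
  {AD}: card=1600; try (D,hash)→880, (A,merge)→1120, (D,merge)→1140, (A,hash)→1240, (A,nl_idx)→2080, (A,nl)→4860 …(+1); best=880 via (D,hash)
  {ABE}: card=360; try (B,hash)→2560, (B,merge)→2680, (E,hash)→3120, (E,nl_idx)→3240, (E,merge)→4320, (B,nl)→15160 …(+1); best=2560 via (B,hash)
  {ABD}: card=4800; try (D,hash)→2160, (D,merge)→3780, (B,hash)→4160, (D,nl)→15600, (B,merge)→21040, (B,nl)→192880; best=2160 via (D,hash)
  {ADE}: card=2400; try (D,hash)→1600, (D,merge)→2140, (E,hash)→4160, (D,nl)→7960, (E,nl_idx)→14480, (E,merge)→21040 …(+1); best=1600 via (D,hash)
  {ABDE}: card=7200; try (D,hash)→3640, (B,hash)→5680, (D,merge)→6580, (E,hash)→8640, (D,nl)→24160, (B,merge)→33760 …(+4); best=3640 via (D,hash)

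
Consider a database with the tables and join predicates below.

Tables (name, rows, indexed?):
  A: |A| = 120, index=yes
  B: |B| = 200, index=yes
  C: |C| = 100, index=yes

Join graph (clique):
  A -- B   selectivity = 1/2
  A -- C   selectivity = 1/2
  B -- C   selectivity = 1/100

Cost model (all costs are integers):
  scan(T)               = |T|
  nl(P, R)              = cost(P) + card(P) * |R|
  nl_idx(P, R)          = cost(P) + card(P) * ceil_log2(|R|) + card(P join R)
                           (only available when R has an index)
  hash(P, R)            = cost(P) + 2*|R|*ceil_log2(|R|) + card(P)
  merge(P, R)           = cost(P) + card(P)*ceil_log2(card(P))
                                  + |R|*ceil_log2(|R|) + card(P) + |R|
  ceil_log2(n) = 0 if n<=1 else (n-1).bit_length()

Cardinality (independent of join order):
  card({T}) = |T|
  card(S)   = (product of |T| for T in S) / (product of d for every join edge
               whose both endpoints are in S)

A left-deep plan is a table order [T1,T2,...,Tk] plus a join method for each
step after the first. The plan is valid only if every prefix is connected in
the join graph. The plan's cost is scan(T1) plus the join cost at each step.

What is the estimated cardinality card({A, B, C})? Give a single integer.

6000

Tables in S: A(120), B(200), C(100)
Edges inside S: A-B(d=2), A-C(d=2), B-C(d=100)
numerator = 120 * 200 * 100 = 2400000
denominator = 2 * 2 * 100 = 400
card(S) = 2400000 / 400 = 6000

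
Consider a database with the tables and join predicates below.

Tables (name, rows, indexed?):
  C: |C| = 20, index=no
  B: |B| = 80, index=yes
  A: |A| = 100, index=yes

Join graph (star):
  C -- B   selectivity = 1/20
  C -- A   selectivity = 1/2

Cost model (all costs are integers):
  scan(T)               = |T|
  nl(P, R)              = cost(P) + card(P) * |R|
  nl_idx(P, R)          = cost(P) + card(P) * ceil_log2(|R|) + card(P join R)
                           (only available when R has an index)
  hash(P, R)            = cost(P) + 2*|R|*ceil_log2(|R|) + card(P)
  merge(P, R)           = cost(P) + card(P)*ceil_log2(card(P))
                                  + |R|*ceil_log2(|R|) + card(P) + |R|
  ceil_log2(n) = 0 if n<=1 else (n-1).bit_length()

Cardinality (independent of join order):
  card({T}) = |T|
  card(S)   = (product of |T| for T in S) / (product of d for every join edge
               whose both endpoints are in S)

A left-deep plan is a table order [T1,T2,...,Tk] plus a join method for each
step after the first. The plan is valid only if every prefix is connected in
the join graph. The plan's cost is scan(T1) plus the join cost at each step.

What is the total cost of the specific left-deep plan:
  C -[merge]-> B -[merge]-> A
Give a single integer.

step 1: scan C: cost=20, card=20
step 2: join B via merge
    card(P join B) = 20*80/(20) = 80
    cost = 20 + 20*5 + 80*7 + 20 + 80 = 780
step 3: join A via merge
    card(P join A) = 80*100/(2) = 4000
    cost = 780 + 80*7 + 100*7 + 80 + 100 = 2220

2220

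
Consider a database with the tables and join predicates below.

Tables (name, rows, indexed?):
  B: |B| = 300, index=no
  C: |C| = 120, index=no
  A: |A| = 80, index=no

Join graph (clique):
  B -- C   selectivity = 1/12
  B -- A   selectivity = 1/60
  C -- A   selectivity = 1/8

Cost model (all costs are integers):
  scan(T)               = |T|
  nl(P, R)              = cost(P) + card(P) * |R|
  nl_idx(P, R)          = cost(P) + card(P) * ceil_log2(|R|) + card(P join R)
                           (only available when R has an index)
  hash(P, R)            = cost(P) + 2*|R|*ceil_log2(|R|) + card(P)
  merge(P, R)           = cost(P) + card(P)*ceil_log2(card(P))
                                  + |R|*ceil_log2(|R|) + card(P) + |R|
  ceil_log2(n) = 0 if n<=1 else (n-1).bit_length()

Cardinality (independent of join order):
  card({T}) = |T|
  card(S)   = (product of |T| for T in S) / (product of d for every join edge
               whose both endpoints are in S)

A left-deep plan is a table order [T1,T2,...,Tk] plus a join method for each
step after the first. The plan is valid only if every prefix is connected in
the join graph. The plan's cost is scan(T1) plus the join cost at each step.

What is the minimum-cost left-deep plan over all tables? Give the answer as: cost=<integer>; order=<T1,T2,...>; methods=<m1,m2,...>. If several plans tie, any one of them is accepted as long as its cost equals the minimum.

cost=3800; order=B,A,C; methods=hash,hash

Selinger DP (subsets sized 1..n):
  {B}: scan cost=300, card=300
  {C}: scan cost=120, card=120
  {A}: scan cost=80, card=80
  {BC}: card=3000; try (C,hash)→2280, (B,merge)→4080, (C,merge)→4260, (B,hash)→5640, (B,nl)→36120, (C,nl)→36300; best=2280 via (C,hash)
  {AB}: card=400; try (A,hash)→1720, (B,merge)→3720, (A,merge)→3940, (B,hash)→5560, (B,nl)→24080, (A,nl)→24300; best=1720 via (A,hash)
  {AC}: card=1200; try (A,hash)→1360, (C,merge)→1680, (A,merge)→1720, (C,hash)→1840, (C,nl)→9680, (A,nl)→9720; best=1360 via (A,hash)
  {ABC}: card=500; try (C,hash)→3800, (A,hash)→6400, (C,merge)→6680, (B,hash)→7960, (B,merge)→18760, (A,merge)→41920 …(+3); best=3800 via (C,hash)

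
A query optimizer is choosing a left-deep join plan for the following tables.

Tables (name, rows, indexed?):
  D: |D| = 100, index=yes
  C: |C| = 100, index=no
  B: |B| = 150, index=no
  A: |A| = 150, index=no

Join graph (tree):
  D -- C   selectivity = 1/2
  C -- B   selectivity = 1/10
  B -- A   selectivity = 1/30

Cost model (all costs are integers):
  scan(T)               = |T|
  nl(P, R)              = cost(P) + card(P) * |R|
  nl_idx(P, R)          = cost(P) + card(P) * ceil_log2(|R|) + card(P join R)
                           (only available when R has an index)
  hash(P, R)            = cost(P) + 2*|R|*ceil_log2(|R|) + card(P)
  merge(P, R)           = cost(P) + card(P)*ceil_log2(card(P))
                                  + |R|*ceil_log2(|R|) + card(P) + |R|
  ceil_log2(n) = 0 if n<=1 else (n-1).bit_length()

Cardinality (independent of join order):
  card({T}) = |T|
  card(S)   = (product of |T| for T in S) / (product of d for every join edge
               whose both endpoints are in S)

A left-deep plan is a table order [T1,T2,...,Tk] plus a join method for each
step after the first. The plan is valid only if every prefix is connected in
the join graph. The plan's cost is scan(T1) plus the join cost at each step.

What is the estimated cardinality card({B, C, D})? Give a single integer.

75000

Tables in S: B(150), C(100), D(100)
Edges inside S: D-C(d=2), C-B(d=10)
numerator = 150 * 100 * 100 = 1500000
denominator = 2 * 10 = 20
card(S) = 1500000 / 20 = 75000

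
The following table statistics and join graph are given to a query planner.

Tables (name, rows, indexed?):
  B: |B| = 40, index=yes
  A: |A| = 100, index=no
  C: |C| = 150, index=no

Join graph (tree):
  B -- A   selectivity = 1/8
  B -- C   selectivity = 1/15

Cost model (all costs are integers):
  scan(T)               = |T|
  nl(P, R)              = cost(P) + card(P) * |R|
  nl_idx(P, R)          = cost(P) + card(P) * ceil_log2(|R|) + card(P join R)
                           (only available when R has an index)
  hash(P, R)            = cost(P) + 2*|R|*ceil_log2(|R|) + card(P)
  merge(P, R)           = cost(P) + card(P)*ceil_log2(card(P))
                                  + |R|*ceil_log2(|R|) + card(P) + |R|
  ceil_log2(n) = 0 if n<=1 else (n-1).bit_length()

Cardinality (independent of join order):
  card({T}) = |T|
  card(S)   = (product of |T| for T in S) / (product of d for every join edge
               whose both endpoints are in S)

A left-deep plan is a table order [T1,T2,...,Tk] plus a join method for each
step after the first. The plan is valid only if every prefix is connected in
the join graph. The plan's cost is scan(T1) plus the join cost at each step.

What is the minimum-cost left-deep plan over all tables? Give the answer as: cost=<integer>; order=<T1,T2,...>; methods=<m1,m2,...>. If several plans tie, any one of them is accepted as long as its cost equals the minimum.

cost=2580; order=C,B,A; methods=hash,hash

Selinger DP (subsets sized 1..n):
  {B}: scan cost=40, card=40
  {A}: scan cost=100, card=100
  {C}: scan cost=150, card=150
  {AB}: card=500; try (B,hash)→680, (A,merge)→1120, (B,merge)→1180, (B,nl_idx)→1200, (A,hash)→1480, (A,nl)→4040 …(+1); best=680 via (B,hash)
  {BC}: card=400; try (B,hash)→780, (B,nl_idx)→1450, (C,merge)→1670, (B,merge)→1780, (C,hash)→2480, (C,nl)→6040 …(+1); best=780 via (B,hash)
  {ABC}: card=5000; try (A,hash)→2580, (C,hash)→3580, (A,merge)→5580, (C,merge)→7030, (A,nl)→40780, (C,nl)→75680; best=2580 via (A,hash)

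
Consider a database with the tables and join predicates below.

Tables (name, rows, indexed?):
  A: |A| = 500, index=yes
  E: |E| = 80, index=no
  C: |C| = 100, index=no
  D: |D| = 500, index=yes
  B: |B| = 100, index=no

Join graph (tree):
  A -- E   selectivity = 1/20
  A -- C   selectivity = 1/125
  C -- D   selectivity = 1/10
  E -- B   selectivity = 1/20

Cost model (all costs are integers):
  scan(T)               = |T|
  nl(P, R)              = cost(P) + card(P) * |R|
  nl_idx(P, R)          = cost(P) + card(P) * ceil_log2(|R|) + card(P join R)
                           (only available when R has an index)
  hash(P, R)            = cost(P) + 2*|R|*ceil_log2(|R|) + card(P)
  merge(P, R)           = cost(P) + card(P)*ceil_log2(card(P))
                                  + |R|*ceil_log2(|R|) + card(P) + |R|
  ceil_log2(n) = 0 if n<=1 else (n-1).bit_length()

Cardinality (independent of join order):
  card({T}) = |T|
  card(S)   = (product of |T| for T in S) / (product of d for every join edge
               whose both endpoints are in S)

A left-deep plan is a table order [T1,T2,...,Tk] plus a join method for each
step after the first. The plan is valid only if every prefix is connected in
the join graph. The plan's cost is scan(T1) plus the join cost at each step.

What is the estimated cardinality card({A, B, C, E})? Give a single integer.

8000

Tables in S: A(500), B(100), C(100), E(80)
Edges inside S: A-E(d=20), A-C(d=125), E-B(d=20)
numerator = 500 * 100 * 100 * 80 = 400000000
denominator = 20 * 125 * 20 = 50000
card(S) = 400000000 / 50000 = 8000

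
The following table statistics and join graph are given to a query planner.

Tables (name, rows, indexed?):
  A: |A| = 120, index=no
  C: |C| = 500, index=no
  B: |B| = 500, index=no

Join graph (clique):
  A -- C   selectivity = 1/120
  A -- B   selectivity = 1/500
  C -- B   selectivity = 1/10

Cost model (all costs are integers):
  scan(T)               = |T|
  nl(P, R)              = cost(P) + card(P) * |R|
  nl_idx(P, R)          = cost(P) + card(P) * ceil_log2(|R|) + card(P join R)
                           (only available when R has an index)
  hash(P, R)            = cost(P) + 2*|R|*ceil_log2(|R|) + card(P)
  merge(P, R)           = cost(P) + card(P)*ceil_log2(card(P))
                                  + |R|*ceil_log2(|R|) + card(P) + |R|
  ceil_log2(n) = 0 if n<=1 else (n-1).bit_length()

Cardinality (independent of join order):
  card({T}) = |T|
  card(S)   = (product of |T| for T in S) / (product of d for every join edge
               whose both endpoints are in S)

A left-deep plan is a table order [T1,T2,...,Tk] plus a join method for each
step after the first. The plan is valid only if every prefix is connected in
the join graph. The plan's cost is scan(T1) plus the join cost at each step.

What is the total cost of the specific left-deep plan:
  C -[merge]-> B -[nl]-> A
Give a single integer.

3010500

step 1: scan C: cost=500, card=500
step 2: join B via merge
    card(P join B) = 500*500/(10) = 25000
    cost = 500 + 500*9 + 500*9 + 500 + 500 = 10500
step 3: join A via nl
    card(P join A) = 25000*120/(120*500) = 50
    cost = 10500 + 25000*120 = 3010500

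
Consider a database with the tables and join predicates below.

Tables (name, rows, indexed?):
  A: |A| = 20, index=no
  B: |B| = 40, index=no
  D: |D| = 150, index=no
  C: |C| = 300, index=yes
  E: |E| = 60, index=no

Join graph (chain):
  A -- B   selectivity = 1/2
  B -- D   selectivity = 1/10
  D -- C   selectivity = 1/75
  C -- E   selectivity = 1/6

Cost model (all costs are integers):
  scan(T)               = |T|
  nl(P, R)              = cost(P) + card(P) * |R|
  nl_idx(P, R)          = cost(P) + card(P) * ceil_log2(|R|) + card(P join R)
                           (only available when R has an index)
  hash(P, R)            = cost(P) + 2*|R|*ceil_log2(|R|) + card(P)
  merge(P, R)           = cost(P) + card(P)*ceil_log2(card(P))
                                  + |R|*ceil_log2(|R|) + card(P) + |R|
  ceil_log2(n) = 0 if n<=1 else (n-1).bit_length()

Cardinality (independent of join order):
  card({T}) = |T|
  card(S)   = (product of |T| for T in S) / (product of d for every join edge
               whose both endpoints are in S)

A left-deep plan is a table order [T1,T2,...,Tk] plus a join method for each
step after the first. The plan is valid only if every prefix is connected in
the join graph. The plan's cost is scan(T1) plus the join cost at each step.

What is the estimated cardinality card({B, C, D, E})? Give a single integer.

Tables in S: B(40), C(300), D(150), E(60)
Edges inside S: B-D(d=10), D-C(d=75), C-E(d=6)
numerator = 40 * 300 * 150 * 60 = 108000000
denominator = 10 * 75 * 6 = 4500
card(S) = 108000000 / 4500 = 24000

24000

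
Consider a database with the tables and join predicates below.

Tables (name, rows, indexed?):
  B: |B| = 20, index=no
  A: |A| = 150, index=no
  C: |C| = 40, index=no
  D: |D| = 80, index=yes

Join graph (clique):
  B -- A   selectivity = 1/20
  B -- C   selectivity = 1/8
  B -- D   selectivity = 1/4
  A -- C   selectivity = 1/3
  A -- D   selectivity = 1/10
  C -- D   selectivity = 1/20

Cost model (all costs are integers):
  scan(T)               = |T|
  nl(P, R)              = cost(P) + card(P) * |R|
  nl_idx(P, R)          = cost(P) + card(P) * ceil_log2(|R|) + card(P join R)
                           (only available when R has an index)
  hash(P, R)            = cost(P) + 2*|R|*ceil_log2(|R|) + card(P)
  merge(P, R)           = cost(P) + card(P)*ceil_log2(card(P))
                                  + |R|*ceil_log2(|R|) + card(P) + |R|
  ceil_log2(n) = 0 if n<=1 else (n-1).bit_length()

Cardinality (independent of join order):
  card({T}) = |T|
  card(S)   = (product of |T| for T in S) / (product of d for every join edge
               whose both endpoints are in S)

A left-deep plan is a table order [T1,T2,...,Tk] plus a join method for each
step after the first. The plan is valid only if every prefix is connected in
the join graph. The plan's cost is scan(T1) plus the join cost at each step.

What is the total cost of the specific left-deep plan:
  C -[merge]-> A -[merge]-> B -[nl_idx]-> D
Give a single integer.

27565

step 1: scan C: cost=40, card=40
step 2: join A via merge
    card(P join A) = 40*150/(3) = 2000
    cost = 40 + 40*6 + 150*8 + 40 + 150 = 1670
step 3: join B via merge
    card(P join B) = 2000*20/(20*8) = 250
    cost = 1670 + 2000*11 + 20*5 + 2000 + 20 = 25790
step 4: join D via nl_idx
    card(P join D) = 250*80/(4*10*20) = 25
    cost = 25790 + 250*7 + 25 = 27565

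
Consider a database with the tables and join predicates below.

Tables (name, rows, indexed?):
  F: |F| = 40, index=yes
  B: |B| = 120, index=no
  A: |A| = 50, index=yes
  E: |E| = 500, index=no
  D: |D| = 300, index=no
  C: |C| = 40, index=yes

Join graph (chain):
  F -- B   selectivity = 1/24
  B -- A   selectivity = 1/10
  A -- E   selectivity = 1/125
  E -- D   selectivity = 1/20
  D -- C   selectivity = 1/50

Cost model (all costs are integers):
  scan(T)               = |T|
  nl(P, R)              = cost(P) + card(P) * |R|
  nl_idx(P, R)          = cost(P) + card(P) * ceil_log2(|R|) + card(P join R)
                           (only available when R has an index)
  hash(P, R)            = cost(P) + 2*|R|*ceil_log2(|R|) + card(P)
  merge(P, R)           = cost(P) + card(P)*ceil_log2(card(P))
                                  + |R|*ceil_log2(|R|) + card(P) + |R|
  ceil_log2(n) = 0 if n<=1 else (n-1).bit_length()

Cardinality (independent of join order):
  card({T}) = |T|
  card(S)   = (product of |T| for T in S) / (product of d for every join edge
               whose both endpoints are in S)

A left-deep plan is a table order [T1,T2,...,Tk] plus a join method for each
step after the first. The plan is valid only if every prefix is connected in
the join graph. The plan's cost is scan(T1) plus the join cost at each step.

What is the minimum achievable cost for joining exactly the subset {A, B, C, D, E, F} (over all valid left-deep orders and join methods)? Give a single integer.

43240

Selinger DP over subsets of {A,B,C,D,E,F}:
  {F}: scan cost=40, card=40
  {B}: scan cost=120, card=120
  {A}: scan cost=50, card=50
  {E}: scan cost=500, card=500
  {D}: scan cost=300, card=300
  {C}: scan cost=40, card=40
  {BF}: card=200; try (F,hash)→720, (F,nl_idx)→1040, (B,merge)→1280, (F,merge)→1360, (B,hash)→1760, (B,nl)→4840 …(+1); best=720 via (F,hash)
  {AB}: card=600; try (A,hash)→840, (B,merge)→1360, (A,merge)→1430, (A,nl_idx)→1440, (B,hash)→1780, (B,nl)→6050 …(+1); best=840 via (A,hash)
  {AE}: card=200; try (A,hash)→1600, (A,nl_idx)→3700, (E,merge)→5400, (A,merge)→5850, (E,hash)→9100, (E,nl)→25050 …(+1); best=1600 via (A,hash)
  {DE}: card=7500; try (D,hash)→6400, (E,merge)→8300, (D,merge)→8500, (E,hash)→9600, (E,nl)→150300, (D,nl)→150500; best=6400 via (D,hash)
  {CD}: card=240; try (C,hash)→1080, (C,nl_idx)→2340, (D,merge)→3320, (C,merge)→3580, (D,hash)→5480, (D,nl)→12040 …(+1); best=1080 via (C,hash)
  {ABF}: card=1000; try (A,hash)→1520, (F,hash)→1920, (A,merge)→2870, (A,nl_idx)→2920, (F,nl_idx)→5440, (F,merge)→7720 …(+2); best=1520 via (A,hash)
  {ABE}: card=2400; try (B,hash)→3480, (B,merge)→4360, (E,hash)→10440, (E,merge)→12440, (B,nl)→25600, (E,nl)→300840; best=3480 via (B,hash)
  {ADE}: card=3000; try (D,merge)→6400, (D,hash)→7200, (A,hash)→14500, (A,nl_idx)→54400, (D,nl)→61600, (A,merge)→111750 …(+1); best=6400 via (D,merge)
  {CDE}: card=6000; try (E,merge)→8240, (E,hash)→10320, (C,hash)→14380, (C,nl_idx)→57400, (C,merge)→111680, (E,nl)→121080 …(+1); best=8240 via (E,merge)
  {ABEF}: card=4000; try (F,hash)→6360, (E,hash)→11520, (E,merge)→17520, (F,nl_idx)→21880, (F,merge)→34960, (F,nl)→99480 …(+1); best=6360 via (F,hash)
  {ABDE}: card=36000; try (B,hash)→11080, (D,hash)→11280, (D,merge)→37680, (B,merge)→46360, (B,nl)→366400, (D,nl)→723480; best=11080 via (B,hash)
  {ACDE}: card=2400; try (C,hash)→9880, (A,hash)→14840, (C,nl_idx)→26800, (C,merge)→45680, (A,nl_idx)→46640, (A,merge)→92590 …(+2); best=9880 via (C,hash)
  {ABDEF}: card=60000; try (D,hash)→15760, (F,hash)→47560, (D,merge)→61360, (F,nl_idx)→287080, (F,merge)→623360, (D,nl)→1206360 …(+1); best=15760 via (D,hash)
  {ABCDE}: card=28800; try (B,hash)→13960, (B,merge)→42040, (C,hash)→47560, (C,nl_idx)→255880, (B,nl)→297880, (C,merge)→623360 …(+1); best=13960 via (B,hash)
  {ABCDEF}: card=48000; try (F,hash)→43240, (C,hash)→76240, (F,nl_idx)→234760, (C,nl_idx)→423760, (F,merge)→475040, (C,merge)→1036040 …(+2); best=43240 via (F,hash)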